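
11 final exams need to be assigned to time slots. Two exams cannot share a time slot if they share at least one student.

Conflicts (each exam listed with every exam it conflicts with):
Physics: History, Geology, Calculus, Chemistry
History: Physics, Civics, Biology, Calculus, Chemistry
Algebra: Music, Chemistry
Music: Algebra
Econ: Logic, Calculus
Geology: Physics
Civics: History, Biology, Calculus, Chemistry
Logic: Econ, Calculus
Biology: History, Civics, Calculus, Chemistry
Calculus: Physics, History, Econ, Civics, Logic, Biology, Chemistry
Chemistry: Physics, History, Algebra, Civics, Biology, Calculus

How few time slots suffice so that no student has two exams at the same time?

5

History, Civics, Biology, Calculus, Chemistry are mutually in conflict, so at least 5 time slots are needed.
5 time slots suffice: time slot 1 → {Algebra, Geology, Calculus}; time slot 2 → {Music, Econ, Chemistry}; time slot 3 → {History, Logic}; time slot 4 → {Physics, Biology}; time slot 5 → {Civics}. No two conflicting exams share a time slot.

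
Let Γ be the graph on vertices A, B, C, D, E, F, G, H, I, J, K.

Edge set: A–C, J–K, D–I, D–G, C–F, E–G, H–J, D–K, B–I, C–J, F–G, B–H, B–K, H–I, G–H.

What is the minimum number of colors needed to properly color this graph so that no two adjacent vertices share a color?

3

B, H, I are pairwise adjacent, so at least 3 colors are needed.
3 colors suffice: color red → {C, G, I, K}; color blue → {A, D, E, F, H}; color green → {B, J}. Each edge has distinct colors on its endpoints.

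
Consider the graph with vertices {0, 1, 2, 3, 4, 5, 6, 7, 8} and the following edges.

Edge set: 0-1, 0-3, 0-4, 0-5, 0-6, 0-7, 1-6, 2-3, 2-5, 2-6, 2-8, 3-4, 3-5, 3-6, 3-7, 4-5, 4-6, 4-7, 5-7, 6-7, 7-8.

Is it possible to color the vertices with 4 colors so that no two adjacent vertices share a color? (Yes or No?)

0, 3, 4, 5, 7 form a clique, so at least 5 colors are needed.
So 4 colors are not enough.

No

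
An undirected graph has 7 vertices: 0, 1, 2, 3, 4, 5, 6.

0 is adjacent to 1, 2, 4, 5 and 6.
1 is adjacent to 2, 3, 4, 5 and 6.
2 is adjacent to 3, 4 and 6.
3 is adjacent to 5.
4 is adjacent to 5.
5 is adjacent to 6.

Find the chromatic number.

4

0, 1, 2, 6 are pairwise adjacent (a clique of size 4), so at least 4 colors are needed.
4 colors suffice: 0=c, 1=a, 2=b, 3=c, 4=d, 5=b, 6=d. Every edge joins two different colors.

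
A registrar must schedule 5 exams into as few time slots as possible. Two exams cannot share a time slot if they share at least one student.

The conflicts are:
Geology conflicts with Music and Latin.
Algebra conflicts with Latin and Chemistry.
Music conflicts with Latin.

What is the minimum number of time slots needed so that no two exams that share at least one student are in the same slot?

Geology, Music, Latin all conflict with each other, so at least 3 time slots are needed.
3 time slots suffice: time slot 1 → {Latin, Chemistry}; time slot 2 → {Geology, Algebra}; time slot 3 → {Music}. No two conflicting exams share a time slot.

3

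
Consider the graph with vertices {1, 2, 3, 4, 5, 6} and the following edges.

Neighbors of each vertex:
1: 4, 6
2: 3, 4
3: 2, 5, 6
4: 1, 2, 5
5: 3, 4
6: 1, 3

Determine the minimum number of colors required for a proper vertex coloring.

The cycle 5-4-1-6-3-5 has odd length 5, so it cannot be 2-colored; at least 3 colors are needed.
3 colors suffice: color red → {3, 4}; color blue → {1, 2, 5}; color green → {6}. Each edge has distinct colors on its endpoints.

3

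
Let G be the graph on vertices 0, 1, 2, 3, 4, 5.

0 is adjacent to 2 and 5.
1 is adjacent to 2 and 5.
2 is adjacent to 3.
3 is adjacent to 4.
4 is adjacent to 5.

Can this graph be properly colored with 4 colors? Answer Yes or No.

Yes

The chromatic number is 3. The cycle 0-2-3-4-5-0 has odd length 5, so it cannot be 2-colored; at least 3 colors are needed.
3 colors suffice: color red → {2, 5}; color blue → {0, 1, 3}; color green → {4}.
Since 4 ≥ 3, a proper 4-coloring certainly exists.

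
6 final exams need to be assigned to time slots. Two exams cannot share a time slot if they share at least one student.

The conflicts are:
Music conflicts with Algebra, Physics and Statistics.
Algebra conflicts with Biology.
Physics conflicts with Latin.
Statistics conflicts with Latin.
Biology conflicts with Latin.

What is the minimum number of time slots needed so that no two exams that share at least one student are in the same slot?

3

The cycle Algebra-Biology-Latin-Statistics-Music-Algebra has odd length 5, so it cannot be 2-colored; at least 3 time slots are needed.
Using 3 time slots: Music=1, Algebra=3, Physics=2, Statistics=2, Biology=2, Latin=1. Each listed conflict is separated.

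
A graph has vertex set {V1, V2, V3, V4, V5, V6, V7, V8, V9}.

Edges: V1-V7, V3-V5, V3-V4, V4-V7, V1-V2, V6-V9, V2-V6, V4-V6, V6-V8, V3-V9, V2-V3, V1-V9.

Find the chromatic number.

The cycle V9-V1-V7-V4-V3-V9 has odd length 5, so it cannot be 2-colored; at least 3 colors are needed.
3 colors suffice: color R → {V1, V3, V6}; color B → {V2, V4, V5, V8, V9}; color G → {V7}. No two adjacent vertices share a color.

3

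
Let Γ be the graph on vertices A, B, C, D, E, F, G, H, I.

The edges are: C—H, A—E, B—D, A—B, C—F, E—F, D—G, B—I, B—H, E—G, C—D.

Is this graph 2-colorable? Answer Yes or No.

The cycle G-D-C-F-E-G has odd length 5, so it cannot be 2-colored; at least 3 colors are needed.
So 2 colors are not enough.

No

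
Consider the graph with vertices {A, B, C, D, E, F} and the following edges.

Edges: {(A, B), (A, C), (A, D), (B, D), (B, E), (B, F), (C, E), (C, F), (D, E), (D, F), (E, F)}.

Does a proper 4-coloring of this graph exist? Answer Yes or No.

Yes

The chromatic number is 4. B, D, E, F are pairwise adjacent (a clique of size 4), so at least 4 colors are needed.
4 colors suffice: color 1 → {B, C}; color 2 → {D}; color 3 → {A, E}; color 4 → {F}.
That is already a proper 4-coloring.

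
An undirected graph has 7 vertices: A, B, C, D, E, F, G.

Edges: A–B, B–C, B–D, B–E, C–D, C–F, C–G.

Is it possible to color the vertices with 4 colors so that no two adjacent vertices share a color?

The chromatic number is 3. B, C, D are mutually adjacent, so at least 3 colors are needed.
3 colors suffice: color 1 → {B, F, G}; color 2 → {A, C, E}; color 3 → {D}.
Since 4 ≥ 3, a proper 4-coloring certainly exists.

Yes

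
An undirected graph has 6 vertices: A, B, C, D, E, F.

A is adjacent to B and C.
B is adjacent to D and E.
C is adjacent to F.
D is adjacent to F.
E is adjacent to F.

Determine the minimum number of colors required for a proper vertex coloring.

3

The cycle F-D-B-A-C-F has odd length 5, so it cannot be 2-colored; at least 3 colors are needed.
3 colors suffice: color 1 → {B, F}; color 2 → {A, D, E}; color 3 → {C}. No two adjacent vertices share a color.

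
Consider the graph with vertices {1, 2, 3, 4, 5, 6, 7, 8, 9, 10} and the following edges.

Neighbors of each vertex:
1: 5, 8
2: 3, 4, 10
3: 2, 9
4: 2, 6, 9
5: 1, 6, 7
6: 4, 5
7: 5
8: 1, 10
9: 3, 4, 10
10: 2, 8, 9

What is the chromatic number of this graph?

The cycle 8-1-5-6-4-2-10-8 has odd length 7, so it cannot be 2-colored; at least 3 colors are needed.
A valid assignment using 3 colors: 1=blue, 2=red, 3=blue, 4=blue, 5=red, 6=green, 7=blue, 8=red, 9=red, 10=blue. Every edge joins two different colors.

3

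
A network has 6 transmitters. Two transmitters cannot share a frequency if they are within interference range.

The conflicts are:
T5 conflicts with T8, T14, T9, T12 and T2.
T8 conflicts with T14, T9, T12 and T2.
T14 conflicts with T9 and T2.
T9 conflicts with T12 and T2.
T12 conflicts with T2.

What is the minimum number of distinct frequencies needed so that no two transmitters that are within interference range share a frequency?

5

T5, T8, T9, T12, T2 all conflict with each other, so at least 5 frequencies are needed.
5 frequencies suffice: frequency 1 → {T8}; frequency 2 → {T2}; frequency 3 → {T9}; frequency 4 → {T5}; frequency 5 → {T14, T12}. Each listed conflict is separated.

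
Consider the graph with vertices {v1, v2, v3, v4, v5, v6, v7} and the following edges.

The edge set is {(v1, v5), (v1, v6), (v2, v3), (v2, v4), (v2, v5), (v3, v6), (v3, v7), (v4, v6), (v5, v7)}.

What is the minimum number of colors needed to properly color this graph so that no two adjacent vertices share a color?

3

The cycle v3-v7-v5-v1-v6-v3 has odd length 5, so it cannot be 2-colored; at least 3 colors are needed.
3 colors suffice: color 1 → {v3, v4, v5}; color 2 → {v2, v6, v7}; color 3 → {v1}. Each edge has distinct colors on its endpoints.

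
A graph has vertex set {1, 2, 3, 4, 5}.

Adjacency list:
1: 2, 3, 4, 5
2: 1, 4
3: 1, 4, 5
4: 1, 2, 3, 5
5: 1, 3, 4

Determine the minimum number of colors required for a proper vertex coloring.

1, 3, 4, 5 are pairwise adjacent (a clique of size 4), so at least 4 colors are needed.
4 colors suffice: color a → {4}; color b → {1}; color c → {2, 5}; color d → {3}. No two adjacent vertices share a color.

4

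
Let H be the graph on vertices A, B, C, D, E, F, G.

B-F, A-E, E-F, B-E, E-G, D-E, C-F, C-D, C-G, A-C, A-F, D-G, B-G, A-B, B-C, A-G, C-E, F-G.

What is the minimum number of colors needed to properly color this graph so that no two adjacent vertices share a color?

A, B, C, E, F, G are pairwise adjacent (a clique of size 6), so at least 6 colors are needed.
One proper 6-coloring: A=5, B=6, C=3, D=4, E=1, F=4, G=2. Every edge joins two different colors.

6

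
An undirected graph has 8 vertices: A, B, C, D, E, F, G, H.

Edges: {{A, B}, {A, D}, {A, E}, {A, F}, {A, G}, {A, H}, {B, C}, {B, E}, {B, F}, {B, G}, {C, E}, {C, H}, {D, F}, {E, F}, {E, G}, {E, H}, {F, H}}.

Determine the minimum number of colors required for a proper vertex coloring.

A, B, E, G form a clique, so at least 4 colors are needed.
4 colors suffice: color 1 → {D, E}; color 2 → {A, C}; color 3 → {B, H}; color 4 → {F, G}. No two adjacent vertices share a color.

4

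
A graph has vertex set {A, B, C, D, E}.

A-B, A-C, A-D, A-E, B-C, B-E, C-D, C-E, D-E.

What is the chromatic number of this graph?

A, C, D, E are pairwise adjacent (a clique of size 4), so at least 4 colors are needed.
4 colors suffice: color red → {A}; color blue → {C}; color green → {E}; color yellow → {B, D}. No two adjacent vertices share a color.

4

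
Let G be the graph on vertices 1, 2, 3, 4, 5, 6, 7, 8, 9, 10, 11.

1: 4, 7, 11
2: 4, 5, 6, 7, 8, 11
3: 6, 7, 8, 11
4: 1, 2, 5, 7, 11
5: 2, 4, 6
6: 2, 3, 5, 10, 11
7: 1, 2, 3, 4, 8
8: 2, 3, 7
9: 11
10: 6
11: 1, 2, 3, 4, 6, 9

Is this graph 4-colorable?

The chromatic number is 3. 2, 7, 8 are pairwise adjacent, so at least 3 colors are needed.
3 colors suffice: color a → {1, 2, 3, 9, 10}; color b → {5, 7, 11}; color c → {4, 6, 8}.
Since 4 ≥ 3, a proper 4-coloring certainly exists.

Yes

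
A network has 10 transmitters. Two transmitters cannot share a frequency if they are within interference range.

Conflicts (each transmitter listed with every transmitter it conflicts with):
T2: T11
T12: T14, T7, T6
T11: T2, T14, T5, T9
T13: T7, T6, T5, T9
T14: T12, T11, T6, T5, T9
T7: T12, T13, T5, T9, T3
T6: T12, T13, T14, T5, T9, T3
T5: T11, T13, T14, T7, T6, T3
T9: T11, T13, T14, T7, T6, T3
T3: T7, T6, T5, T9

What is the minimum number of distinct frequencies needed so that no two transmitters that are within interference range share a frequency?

3

T13, T7, T5 pairwise conflict, so at least 3 frequencies are needed.
3 frequencies suffice: T2=1, T12=1, T11=2, T13=3, T14=3, T7=2, T6=2, T5=1, T9=1, T3=3. No two conflicting transmitters share a frequency.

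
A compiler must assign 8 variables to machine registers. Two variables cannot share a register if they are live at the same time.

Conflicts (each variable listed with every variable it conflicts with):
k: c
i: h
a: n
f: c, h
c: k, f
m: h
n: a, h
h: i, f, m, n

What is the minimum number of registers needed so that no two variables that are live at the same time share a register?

a and n conflict, so at least 2 registers are needed.
A valid assignment using 2 registers: k=2, i=2, a=1, f=2, c=1, m=2, n=2, h=1. Each listed conflict is separated.

2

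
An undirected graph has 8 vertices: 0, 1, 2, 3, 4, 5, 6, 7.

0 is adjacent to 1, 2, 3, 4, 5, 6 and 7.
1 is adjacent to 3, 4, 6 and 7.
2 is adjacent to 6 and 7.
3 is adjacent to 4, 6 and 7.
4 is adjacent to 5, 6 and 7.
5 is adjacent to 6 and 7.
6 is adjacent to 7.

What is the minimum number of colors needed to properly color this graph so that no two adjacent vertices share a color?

6

0, 1, 3, 4, 6, 7 form a clique, so at least 6 colors are needed.
6 colors suffice: 0=a, 1=f, 2=d, 3=e, 4=d, 5=e, 6=b, 7=c. Each edge has distinct colors on its endpoints.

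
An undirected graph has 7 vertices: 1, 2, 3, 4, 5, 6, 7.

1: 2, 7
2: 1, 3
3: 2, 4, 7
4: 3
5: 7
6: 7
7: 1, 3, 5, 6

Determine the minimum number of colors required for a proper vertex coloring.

6 and 7 are adjacent, so at least 2 colors are needed.
A valid assignment using 2 colors: 1=blue, 2=red, 3=blue, 4=red, 5=blue, 6=blue, 7=red. No two adjacent vertices share a color.

2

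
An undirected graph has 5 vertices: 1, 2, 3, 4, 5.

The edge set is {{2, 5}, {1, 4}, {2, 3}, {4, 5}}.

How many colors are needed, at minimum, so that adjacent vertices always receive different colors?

2 and 5 are adjacent, so at least 2 colors are needed.
2 colors suffice: 1=a, 2=b, 3=a, 4=b, 5=a. Every edge joins two different colors.

2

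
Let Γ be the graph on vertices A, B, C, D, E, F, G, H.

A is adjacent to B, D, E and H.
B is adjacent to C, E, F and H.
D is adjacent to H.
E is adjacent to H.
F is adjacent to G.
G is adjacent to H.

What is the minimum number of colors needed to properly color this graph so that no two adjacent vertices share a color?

4

A, B, E, H form a clique, so at least 4 colors are needed.
4 colors suffice: color 1 → {B, D, G}; color 2 → {C, F, H}; color 3 → {A}; color 4 → {E}. No two adjacent vertices share a color.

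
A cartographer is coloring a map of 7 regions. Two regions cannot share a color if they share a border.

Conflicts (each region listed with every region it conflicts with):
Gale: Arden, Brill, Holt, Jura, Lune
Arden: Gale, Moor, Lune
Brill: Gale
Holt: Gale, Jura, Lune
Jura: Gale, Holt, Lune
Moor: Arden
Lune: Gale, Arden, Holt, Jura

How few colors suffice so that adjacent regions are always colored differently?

Gale, Holt, Jura, Lune are mutually in conflict, so at least 4 colors are needed.
A valid assignment using 4 colors: Gale=1, Arden=3, Brill=2, Holt=4, Jura=3, Moor=1, Lune=2. Every pair that conflicts lands in different colors.

4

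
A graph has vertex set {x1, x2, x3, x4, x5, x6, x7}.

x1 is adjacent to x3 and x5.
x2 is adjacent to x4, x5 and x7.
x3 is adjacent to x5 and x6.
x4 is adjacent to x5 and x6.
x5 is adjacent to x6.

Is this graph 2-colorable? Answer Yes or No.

x2, x4, x5 are pairwise adjacent, so at least 3 colors are needed.
So 2 colors are not enough.

No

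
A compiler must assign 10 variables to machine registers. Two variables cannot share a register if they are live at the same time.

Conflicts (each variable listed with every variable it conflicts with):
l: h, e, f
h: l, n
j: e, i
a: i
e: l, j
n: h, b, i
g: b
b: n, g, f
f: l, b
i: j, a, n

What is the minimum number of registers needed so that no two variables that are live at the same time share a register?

The cycle b-n-h-l-f-b has odd length 5, so it cannot be 2-colored; at least 3 registers are needed.
3 registers suffice: register 1 → {l, j, a, n, g}; register 2 → {h, e, b, i}; register 3 → {f}. Each listed conflict is separated.

3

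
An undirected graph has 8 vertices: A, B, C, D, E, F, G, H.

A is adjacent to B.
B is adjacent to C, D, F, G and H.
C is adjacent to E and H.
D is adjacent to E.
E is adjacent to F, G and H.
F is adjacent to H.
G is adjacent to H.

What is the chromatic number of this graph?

3

B, F, H form a triangle, so at least 3 colors are needed.
3 colors suffice: A=blue, B=red, C=green, D=blue, E=red, F=green, G=green, H=blue. Each edge has distinct colors on its endpoints.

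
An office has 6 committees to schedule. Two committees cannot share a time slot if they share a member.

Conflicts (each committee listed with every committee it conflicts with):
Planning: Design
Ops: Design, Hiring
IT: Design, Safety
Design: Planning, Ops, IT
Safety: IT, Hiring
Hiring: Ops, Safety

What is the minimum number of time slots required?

The cycle Ops-Design-IT-Safety-Hiring-Ops has odd length 5, so it cannot be 2-colored; at least 3 time slots are needed.
3 time slots suffice: time slot 1 → {Design, Hiring}; time slot 2 → {Planning, Ops, IT}; time slot 3 → {Safety}. Every pair that conflicts lands in different time slots.

3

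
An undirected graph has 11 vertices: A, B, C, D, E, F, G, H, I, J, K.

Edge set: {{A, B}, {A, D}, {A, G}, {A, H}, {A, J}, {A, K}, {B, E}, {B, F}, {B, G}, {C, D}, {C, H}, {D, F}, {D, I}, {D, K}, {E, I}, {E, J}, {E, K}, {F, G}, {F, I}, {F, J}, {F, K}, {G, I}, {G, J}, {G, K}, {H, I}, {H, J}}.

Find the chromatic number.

B, F, G are pairwise adjacent, so at least 3 colors are needed.
3 colors suffice: color 1 → {D, E, G, H}; color 2 → {A, C, F}; color 3 → {B, I, J, K}. Every edge joins two different colors.

3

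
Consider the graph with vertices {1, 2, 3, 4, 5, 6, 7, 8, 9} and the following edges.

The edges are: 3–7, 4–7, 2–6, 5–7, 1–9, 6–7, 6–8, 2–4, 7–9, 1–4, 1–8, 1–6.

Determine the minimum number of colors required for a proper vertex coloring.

1, 6, 8 are mutually adjacent, so at least 3 colors are needed.
One proper 3-coloring: 1=a, 2=a, 3=b, 4=b, 5=b, 6=b, 7=a, 8=c, 9=b. No two adjacent vertices share a color.

3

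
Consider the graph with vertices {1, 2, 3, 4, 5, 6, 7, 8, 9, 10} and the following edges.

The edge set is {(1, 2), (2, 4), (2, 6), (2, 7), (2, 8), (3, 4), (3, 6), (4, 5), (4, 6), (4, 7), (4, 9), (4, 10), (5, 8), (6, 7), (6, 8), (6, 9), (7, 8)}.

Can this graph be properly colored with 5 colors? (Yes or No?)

The chromatic number is 4. 2, 4, 6, 7 are mutually adjacent (a clique of size 4), so at least 4 colors are needed.
4 colors suffice: color red → {1, 4, 8}; color blue → {5, 6, 10}; color green → {2, 3, 9}; color yellow → {7}.
Since 5 ≥ 4, a proper 5-coloring certainly exists.

Yes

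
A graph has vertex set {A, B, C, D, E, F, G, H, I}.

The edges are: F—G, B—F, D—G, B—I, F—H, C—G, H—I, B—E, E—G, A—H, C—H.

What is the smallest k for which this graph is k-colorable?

E and G are adjacent, so at least 2 colors are needed.
2 colors suffice: color 1 → {B, G, H}; color 2 → {A, C, D, E, F, I}. Every edge joins two different colors.

2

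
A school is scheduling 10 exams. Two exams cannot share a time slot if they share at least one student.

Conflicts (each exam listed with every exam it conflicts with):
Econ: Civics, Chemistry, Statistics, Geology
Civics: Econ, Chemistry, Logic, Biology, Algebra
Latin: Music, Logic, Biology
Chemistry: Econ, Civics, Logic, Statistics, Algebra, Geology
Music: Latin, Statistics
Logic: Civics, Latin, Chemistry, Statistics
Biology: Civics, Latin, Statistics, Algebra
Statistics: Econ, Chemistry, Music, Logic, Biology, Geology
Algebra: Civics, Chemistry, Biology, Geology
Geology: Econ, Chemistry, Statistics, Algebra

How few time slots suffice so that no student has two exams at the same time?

Econ, Chemistry, Statistics, Geology pairwise conflict, so at least 4 time slots are needed.
4 time slots suffice: Econ=4, Civics=2, Latin=2, Chemistry=1, Music=1, Logic=3, Biology=1, Statistics=2, Algebra=4, Geology=3. No two conflicting exams share a time slot.

4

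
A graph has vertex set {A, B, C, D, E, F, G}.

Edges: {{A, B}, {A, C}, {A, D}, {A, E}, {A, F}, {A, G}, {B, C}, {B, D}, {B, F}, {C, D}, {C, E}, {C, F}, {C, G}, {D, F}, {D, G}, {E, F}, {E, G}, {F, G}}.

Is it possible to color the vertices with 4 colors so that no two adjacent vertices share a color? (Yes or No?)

No

A, C, D, F, G are pairwise adjacent (a clique of size 5), so at least 5 colors are needed.
So 4 colors are not enough.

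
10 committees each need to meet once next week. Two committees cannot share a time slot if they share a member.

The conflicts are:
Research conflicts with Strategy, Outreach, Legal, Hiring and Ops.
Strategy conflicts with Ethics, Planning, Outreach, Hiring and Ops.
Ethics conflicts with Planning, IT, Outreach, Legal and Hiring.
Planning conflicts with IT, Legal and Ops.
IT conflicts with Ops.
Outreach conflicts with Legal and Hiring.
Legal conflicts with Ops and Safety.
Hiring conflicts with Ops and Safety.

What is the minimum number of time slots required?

Strategy, Ethics, Outreach, Hiring are mutually in conflict, so at least 4 time slots are needed.
Using 4 time slots: Research=1, Strategy=4, Ethics=1, Planning=2, IT=4, Outreach=3, Legal=4, Hiring=2, Ops=3, Safety=1. No two conflicting committees share a time slot.

4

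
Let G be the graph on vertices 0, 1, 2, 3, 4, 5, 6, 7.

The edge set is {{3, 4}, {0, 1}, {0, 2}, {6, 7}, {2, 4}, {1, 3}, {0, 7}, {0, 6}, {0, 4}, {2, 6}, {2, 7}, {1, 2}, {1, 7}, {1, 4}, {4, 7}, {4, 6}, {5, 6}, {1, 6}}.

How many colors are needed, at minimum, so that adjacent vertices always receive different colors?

0, 1, 2, 4, 6, 7 are pairwise adjacent (a clique of size 6), so at least 6 colors are needed.
A valid assignment using 6 colors: 0=orange, 1=green, 2=purple, 3=red, 4=blue, 5=blue, 6=red, 7=yellow. Each edge has distinct colors on its endpoints.

6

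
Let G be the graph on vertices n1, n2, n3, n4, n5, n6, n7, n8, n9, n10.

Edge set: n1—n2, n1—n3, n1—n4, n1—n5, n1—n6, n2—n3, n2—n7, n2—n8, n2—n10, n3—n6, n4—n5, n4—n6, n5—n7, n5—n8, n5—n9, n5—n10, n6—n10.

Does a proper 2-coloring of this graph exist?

No

n1, n3, n6 form a triangle, so at least 3 colors are needed.
So 2 colors are not enough.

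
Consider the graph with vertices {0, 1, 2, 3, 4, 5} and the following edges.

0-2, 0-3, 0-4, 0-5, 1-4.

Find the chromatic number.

0 and 3 are adjacent, so at least 2 colors are needed.
2 colors suffice: color red → {0, 1}; color blue → {2, 3, 4, 5}. Each edge has distinct colors on its endpoints.

2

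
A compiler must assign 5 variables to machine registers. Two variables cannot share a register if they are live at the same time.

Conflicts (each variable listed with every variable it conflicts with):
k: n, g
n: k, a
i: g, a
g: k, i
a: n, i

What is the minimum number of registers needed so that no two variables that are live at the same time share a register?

The cycle a-i-g-k-n-a has odd length 5, so it cannot be 2-colored; at least 3 registers are needed.
3 registers suffice: register 1 → {g, a}; register 2 → {n, i}; register 3 → {k}. No two conflicting variables share a register.

3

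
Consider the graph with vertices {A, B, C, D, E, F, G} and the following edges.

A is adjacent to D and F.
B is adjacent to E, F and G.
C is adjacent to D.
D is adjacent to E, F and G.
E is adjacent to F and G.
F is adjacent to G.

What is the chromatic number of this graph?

4

D, E, F, G form a clique, so at least 4 colors are needed.
A valid assignment using 4 colors: A=3, B=1, C=2, D=1, E=3, F=2, G=4. Each edge has distinct colors on its endpoints.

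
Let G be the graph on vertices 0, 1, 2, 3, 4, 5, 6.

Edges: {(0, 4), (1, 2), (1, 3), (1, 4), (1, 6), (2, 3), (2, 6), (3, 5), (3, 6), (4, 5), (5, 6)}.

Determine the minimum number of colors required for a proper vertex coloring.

4

1, 2, 3, 6 are mutually adjacent (a clique of size 4), so at least 4 colors are needed.
One proper 4-coloring: 0=a, 1=a, 2=d, 3=c, 4=b, 5=a, 6=b. Every edge joins two different colors.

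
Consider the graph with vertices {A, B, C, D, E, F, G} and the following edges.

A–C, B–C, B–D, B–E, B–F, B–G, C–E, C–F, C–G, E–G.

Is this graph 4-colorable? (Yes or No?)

Yes

The chromatic number is 4. B, C, E, G form a clique, so at least 4 colors are needed.
4 colors suffice: A=2, B=2, C=1, D=1, E=4, F=3, G=3.
That is already a proper 4-coloring.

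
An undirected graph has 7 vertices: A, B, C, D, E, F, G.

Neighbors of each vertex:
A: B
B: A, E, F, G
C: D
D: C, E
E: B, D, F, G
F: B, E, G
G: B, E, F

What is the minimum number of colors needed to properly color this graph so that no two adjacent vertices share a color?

4

B, E, F, G are mutually adjacent (a clique of size 4), so at least 4 colors are needed.
4 colors suffice: color 1 → {B, D}; color 2 → {A, C, E}; color 3 → {F}; color 4 → {G}. No two adjacent vertices share a color.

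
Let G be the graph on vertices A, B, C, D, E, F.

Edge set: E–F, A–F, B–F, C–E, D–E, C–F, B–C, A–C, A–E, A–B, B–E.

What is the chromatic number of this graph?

A, B, C, E, F are mutually adjacent (a clique of size 5), so at least 5 colors are needed.
A valid assignment using 5 colors: A=yellow, B=green, C=blue, D=blue, E=red, F=purple. Each edge has distinct colors on its endpoints.

5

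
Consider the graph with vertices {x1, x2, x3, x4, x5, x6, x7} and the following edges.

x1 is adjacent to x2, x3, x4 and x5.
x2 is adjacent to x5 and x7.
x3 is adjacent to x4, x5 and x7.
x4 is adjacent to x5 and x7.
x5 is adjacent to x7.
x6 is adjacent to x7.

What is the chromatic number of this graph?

x3, x4, x5, x7 form a clique, so at least 4 colors are needed.
4 colors suffice: color 1 → {x1, x7}; color 2 → {x5, x6}; color 3 → {x2, x3}; color 4 → {x4}. Every edge joins two different colors.

4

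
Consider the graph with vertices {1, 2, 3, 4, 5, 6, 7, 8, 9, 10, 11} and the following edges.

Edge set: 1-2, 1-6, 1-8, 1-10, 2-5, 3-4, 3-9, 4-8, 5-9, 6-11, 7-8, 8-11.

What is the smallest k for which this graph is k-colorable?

3

The cycle 3-9-5-2-1-8-4-3 has odd length 7, so it cannot be 2-colored; at least 3 colors are needed.
3 colors suffice: color red → {2, 3, 6, 8, 10}; color blue → {1, 4, 5, 7, 11}; color green → {9}. No two adjacent vertices share a color.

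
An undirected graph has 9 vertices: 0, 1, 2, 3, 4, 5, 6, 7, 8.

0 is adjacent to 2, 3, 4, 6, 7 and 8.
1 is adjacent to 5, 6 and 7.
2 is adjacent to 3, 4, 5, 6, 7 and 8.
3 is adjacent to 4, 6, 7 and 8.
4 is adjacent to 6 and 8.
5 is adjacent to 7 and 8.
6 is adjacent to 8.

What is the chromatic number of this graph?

0, 2, 3, 4, 6, 8 are pairwise adjacent (a clique of size 6), so at least 6 colors are needed.
6 colors suffice: 0=green, 1=red, 2=red, 3=yellow, 4=orange, 5=green, 6=blue, 7=blue, 8=purple. Each edge has distinct colors on its endpoints.

6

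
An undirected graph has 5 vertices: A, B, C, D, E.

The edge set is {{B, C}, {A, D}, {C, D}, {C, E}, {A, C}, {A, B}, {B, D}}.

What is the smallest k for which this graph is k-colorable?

A, B, C, D are mutually adjacent (a clique of size 4), so at least 4 colors are needed.
4 colors suffice: color red → {C}; color blue → {D, E}; color green → {A}; color yellow → {B}. Each edge has distinct colors on its endpoints.

4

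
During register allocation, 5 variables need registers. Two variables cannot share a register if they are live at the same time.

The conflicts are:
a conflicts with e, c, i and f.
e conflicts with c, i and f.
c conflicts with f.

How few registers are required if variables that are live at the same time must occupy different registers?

a, e, c, f pairwise conflict, so at least 4 registers are needed.
4 registers suffice: register 1 → {e}; register 2 → {a}; register 3 → {c, i}; register 4 → {f}. Every pair that conflicts lands in different registers.

4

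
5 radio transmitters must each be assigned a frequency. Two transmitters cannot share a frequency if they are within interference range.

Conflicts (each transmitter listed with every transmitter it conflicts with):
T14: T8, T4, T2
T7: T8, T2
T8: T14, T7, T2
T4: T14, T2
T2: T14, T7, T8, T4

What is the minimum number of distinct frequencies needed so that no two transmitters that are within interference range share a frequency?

T7, T8, T2 pairwise conflict, so at least 3 frequencies are needed.
Using 3 frequencies: T14=3, T7=3, T8=2, T4=2, T2=1. Each listed conflict is separated.

3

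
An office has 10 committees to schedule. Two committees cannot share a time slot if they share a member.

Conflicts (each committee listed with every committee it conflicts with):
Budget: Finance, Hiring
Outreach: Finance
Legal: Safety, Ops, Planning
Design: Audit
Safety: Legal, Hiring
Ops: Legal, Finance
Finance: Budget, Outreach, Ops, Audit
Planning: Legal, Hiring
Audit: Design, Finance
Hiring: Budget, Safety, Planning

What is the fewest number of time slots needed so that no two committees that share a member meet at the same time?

2

Budget and Finance conflict, so at least 2 time slots are needed.
Using 2 time slots: Budget=2, Outreach=2, Legal=1, Design=1, Safety=2, Ops=2, Finance=1, Planning=2, Audit=2, Hiring=1. Each listed conflict is separated.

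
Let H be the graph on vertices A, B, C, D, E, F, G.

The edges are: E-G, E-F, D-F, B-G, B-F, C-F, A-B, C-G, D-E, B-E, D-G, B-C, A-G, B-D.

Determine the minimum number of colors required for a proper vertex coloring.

4

B, D, E, G are pairwise adjacent (a clique of size 4), so at least 4 colors are needed.
4 colors suffice: color red → {B}; color blue → {F, G}; color green → {A, C, D}; color yellow → {E}. Every edge joins two different colors.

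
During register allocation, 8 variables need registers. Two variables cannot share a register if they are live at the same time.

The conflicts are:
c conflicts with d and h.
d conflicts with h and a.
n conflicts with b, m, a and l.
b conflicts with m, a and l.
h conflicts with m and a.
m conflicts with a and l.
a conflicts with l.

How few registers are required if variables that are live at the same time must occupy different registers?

5

n, b, m, a, l pairwise conflict, so at least 5 registers are needed.
5 registers suffice: register 1 → {c, a}; register 2 → {d, m}; register 3 → {n, h}; register 4 → {b}; register 5 → {l}. Every pair that conflicts lands in different registers.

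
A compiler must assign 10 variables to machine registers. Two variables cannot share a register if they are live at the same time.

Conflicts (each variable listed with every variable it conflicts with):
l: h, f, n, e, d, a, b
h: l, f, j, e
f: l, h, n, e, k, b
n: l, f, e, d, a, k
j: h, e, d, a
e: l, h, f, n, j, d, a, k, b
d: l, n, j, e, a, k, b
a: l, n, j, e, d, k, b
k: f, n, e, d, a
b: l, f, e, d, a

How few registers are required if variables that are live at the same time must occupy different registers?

5

l, n, e, d, a are mutually in conflict, so at least 5 registers are needed.
A valid assignment using 5 registers: l=2, h=4, f=3, n=5, j=2, e=1, d=4, a=3, k=2, b=5. Each listed conflict is separated.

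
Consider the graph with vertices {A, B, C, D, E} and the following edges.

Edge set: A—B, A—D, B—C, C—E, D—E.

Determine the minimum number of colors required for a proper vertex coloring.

The cycle A-D-E-C-B-A has odd length 5, so it cannot be 2-colored; at least 3 colors are needed.
3 colors suffice: color 1 → {A, E}; color 2 → {C, D}; color 3 → {B}. Every edge joins two different colors.

3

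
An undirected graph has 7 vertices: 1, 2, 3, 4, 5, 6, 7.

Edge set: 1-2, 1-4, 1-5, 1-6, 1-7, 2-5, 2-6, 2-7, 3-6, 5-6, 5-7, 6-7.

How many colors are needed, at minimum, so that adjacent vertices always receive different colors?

5

1, 2, 5, 6, 7 form a clique, so at least 5 colors are needed.
5 colors suffice: 1=red, 2=green, 3=red, 4=blue, 5=yellow, 6=blue, 7=purple. Each edge has distinct colors on its endpoints.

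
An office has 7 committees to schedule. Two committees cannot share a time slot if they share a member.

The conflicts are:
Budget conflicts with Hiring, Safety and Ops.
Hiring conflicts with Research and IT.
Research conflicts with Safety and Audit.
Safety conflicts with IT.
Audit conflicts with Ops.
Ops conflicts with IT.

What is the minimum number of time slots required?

3

The cycle Ops-Budget-Hiring-Research-Audit-Ops has odd length 5, so it cannot be 2-colored; at least 3 time slots are needed.
3 time slots suffice: time slot 1 → {Hiring, Safety, Ops}; time slot 2 → {Budget, Research, IT}; time slot 3 → {Audit}. Every pair that conflicts lands in different time slots.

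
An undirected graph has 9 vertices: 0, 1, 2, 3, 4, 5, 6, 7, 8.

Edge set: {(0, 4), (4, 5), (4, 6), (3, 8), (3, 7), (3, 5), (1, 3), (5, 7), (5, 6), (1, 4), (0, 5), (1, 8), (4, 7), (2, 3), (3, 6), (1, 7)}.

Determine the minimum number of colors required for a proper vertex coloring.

3

1, 3, 8 are pairwise adjacent, so at least 3 colors are needed.
One proper 3-coloring: 0=green, 1=blue, 2=blue, 3=red, 4=red, 5=blue, 6=green, 7=green, 8=green. No two adjacent vertices share a color.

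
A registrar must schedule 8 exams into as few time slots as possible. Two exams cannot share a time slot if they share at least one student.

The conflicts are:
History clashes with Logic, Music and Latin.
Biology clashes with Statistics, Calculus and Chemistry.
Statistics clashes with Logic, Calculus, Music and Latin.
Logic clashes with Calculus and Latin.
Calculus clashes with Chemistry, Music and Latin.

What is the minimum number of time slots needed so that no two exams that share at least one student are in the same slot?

4

Statistics, Logic, Calculus, Latin all conflict with each other, so at least 4 time slots are needed.
Using 4 time slots: History=1, Biology=3, Statistics=2, Logic=3, Calculus=1, Chemistry=2, Music=3, Latin=4. No two conflicting exams share a time slot.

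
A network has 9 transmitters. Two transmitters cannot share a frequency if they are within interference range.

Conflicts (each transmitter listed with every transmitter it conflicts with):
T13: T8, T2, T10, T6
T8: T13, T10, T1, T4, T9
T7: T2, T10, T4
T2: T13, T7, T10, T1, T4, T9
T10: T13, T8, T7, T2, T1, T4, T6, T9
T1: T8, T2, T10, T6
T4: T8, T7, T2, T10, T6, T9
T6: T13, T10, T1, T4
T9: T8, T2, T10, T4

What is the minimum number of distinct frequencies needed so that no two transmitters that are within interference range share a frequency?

T7, T2, T10, T4 are mutually in conflict, so at least 4 frequencies are needed.
4 frequencies suffice: T13=3, T8=2, T7=4, T2=2, T10=1, T1=3, T4=3, T6=2, T9=4. Every pair that conflicts lands in different frequencies.

4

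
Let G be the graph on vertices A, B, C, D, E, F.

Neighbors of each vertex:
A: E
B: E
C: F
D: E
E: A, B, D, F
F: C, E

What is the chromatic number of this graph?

2

E and F are adjacent, so at least 2 colors are needed.
2 colors suffice: color 1 → {C, E}; color 2 → {A, B, D, F}. Each edge has distinct colors on its endpoints.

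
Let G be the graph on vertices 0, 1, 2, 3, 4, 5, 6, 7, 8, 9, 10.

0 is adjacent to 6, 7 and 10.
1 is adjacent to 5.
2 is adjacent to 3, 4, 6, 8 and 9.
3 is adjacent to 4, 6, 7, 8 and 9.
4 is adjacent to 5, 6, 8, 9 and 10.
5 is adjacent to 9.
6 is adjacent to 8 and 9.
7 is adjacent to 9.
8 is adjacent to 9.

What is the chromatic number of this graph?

2, 3, 4, 6, 8, 9 form a clique, so at least 6 colors are needed.
6 colors suffice: color a → {0, 1, 9}; color b → {4, 7}; color c → {5, 6, 10}; color d → {3}; color e → {8}; color f → {2}. No two adjacent vertices share a color.

6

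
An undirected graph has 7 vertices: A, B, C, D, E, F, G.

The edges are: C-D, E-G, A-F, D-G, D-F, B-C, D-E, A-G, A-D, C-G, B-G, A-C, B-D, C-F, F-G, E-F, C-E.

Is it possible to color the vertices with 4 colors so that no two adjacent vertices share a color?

A, C, D, F, G are mutually adjacent (a clique of size 5), so at least 5 colors are needed.
So 4 colors are not enough.

No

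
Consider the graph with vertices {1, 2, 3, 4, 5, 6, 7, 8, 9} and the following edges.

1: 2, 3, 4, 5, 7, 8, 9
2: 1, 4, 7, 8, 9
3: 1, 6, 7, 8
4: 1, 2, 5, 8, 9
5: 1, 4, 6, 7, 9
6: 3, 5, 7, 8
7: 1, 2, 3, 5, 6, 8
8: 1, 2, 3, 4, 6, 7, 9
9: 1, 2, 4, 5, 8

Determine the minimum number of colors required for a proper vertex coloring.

1, 2, 4, 8, 9 are mutually adjacent (a clique of size 5), so at least 5 colors are needed.
A valid assignment using 5 colors: 1=a, 2=d, 3=d, 4=c, 5=b, 6=a, 7=c, 8=b, 9=e. Every edge joins two different colors.

5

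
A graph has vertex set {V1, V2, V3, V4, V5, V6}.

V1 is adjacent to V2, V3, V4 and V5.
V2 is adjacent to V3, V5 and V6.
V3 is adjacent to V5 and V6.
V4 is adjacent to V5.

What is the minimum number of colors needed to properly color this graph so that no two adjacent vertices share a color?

4

V1, V2, V3, V5 are mutually adjacent (a clique of size 4), so at least 4 colors are needed.
One proper 4-coloring: V1=yellow, V2=green, V3=red, V4=red, V5=blue, V6=blue. Each edge has distinct colors on its endpoints.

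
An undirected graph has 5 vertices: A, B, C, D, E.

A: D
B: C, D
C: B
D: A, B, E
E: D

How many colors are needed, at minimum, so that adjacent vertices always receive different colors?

2

B and C are adjacent, so at least 2 colors are needed.
One proper 2-coloring: A=blue, B=blue, C=red, D=red, E=blue. Each edge has distinct colors on its endpoints.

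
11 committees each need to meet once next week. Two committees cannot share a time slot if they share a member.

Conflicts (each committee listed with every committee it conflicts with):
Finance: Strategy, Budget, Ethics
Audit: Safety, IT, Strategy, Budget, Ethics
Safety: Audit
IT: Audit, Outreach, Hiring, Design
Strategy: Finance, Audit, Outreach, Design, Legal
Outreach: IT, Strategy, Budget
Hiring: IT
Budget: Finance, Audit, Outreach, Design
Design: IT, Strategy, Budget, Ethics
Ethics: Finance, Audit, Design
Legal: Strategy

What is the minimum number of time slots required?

2

Audit and Strategy conflict, so at least 2 time slots are needed.
2 time slots suffice: time slot 1 → {Safety, IT, Strategy, Budget, Ethics}; time slot 2 → {Finance, Audit, Outreach, Hiring, Design, Legal}. No two conflicting committees share a time slot.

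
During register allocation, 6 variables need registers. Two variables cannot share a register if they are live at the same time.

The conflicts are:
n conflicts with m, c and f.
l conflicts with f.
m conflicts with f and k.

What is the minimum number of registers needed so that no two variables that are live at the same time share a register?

3

n, m, f are mutually in conflict, so at least 3 registers are needed.
Using 3 registers: n=3, l=1, m=1, c=1, f=2, k=2. No two conflicting variables share a register.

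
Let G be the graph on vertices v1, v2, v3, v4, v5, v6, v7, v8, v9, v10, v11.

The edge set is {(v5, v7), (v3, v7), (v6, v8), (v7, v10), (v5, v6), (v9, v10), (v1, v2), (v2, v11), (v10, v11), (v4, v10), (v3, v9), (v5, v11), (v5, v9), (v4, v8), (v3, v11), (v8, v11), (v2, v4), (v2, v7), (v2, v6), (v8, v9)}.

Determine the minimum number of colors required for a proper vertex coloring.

v4 and v10 are adjacent, so at least 2 colors are needed.
2 colors suffice: color 1 → {v2, v3, v5, v8, v10}; color 2 → {v1, v4, v6, v7, v9, v11}. Each edge has distinct colors on its endpoints.

2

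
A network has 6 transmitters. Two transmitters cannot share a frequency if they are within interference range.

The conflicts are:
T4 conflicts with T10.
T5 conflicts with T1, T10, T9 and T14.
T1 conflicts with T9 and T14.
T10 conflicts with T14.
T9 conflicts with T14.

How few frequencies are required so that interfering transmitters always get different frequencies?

4

T5, T1, T9, T14 all conflict with each other, so at least 4 frequencies are needed.
4 frequencies suffice: frequency 1 → {T4, T5}; frequency 2 → {T14}; frequency 3 → {T10, T9}; frequency 4 → {T1}. Every pair that conflicts lands in different frequencies.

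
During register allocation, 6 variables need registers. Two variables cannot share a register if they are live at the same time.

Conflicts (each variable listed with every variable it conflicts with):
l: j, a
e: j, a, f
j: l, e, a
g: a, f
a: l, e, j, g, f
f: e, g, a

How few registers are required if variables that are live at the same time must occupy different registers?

3

e, a, f pairwise conflict, so at least 3 registers are needed.
3 registers suffice: register 1 → {a}; register 2 → {j, f}; register 3 → {l, e, g}. No two conflicting variables share a register.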